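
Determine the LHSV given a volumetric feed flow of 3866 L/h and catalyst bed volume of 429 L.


LHSV = volumetric feed rate / catalyst volume
= 3866 L/h / 429 L
= 9.012 h^-1

9.012 h^-1


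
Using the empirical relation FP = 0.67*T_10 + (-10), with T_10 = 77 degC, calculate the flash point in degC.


FP = 0.67 * 77 + (-10) = 41.59

41.59 degC


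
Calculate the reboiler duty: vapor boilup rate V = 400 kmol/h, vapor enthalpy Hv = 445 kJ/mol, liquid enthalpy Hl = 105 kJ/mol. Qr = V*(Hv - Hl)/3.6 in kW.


Qr = 400 * (445 - 105) / 3.6 = 400 * 340 / 3.6 = 37780

37780 kW


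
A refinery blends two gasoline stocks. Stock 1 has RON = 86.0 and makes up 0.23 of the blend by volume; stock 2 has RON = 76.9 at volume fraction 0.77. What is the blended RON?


Linear blending: RON_blend = sum(vi * RONi)
Contribution 1: 0.23 * 86.0 = 19.78
Contribution 2: 0.77 * 76.9 = 59.213
RON_blend = 19.78 + 59.213 = 78.993

78.993


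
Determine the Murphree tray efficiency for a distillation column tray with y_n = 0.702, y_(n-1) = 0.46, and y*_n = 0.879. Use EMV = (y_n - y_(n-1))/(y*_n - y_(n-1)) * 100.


Murphree vapor efficiency: EMV = (y_n - y_(n-1)) / (y*_n - y_(n-1)) * 100
EMV = (0.702 - 0.46) / (0.879 - 0.46) * 100 = 0.242 / 0.419 * 100 = 57.76

57.76 %


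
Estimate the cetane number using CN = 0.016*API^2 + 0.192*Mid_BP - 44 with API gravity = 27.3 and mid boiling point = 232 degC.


CN = 0.016 * 27.3^2 + 0.192 * 232 - 44
CN = 11.92464 + 44.544 - 44 = 12.46864

12.46864


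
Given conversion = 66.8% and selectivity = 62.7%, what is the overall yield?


Overall yield = conversion (%) * selectivity (%) / 100
Conversion = 66.8%, Selectivity = 62.7%
Y = 66.8 * 62.7 / 100
= 41.8836 %

41.8836 %


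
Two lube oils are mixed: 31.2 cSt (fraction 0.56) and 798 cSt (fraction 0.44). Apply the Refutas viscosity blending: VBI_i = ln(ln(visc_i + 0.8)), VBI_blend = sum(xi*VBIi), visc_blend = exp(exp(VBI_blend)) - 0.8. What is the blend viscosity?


Refutas method: VBN_i = 14.534*ln(ln(visc_i + 0.8)) + 10.975, blended linearly by mass fraction; since VBN is linear in VBI_i = ln(ln(visc_i + 0.8)) and the fractions sum to 1, blend VBI directly: visc = exp(exp(VBI_blend)) - 0.8
VBI_1 = ln(ln(31.2 + 0.8)) = 1.24292
VBI_2 = ln(ln(798 + 0.8)) = 1.89958
VBI_blend = 0.56 * 1.24292 + 0.44 * 1.89958 = 1.53185
visc_blend = exp(exp(1.53185)) - 0.8 = 101.4

101.4 cSt


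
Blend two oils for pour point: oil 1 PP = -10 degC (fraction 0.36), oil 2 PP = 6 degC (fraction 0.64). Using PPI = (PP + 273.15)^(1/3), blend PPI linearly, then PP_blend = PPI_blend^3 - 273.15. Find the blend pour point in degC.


PPI_1 = (-10 + 273.15)^(1/3) = 6.408176
PPI_2 = (6 + 273.15)^(1/3) = 6.535506
PPI_blend = 0.36 * 6.408176 + 0.64 * 6.535506 = 6.489667
PP_blend = 6.489667^3 - 273.15 = 273.3174 - 273.15 = 0.17

0.17 degC


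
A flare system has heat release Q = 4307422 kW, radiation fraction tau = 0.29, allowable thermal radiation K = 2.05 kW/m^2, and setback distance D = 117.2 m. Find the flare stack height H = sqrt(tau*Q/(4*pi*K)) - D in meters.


tau*Q/(4*pi*K) = 0.29 * 4307422 / (4 * pi * 2.05) = 48489.9
sqrt(48489.9) = 220.204
H = 220.204 - 117.2 = 103.0

103.0 m


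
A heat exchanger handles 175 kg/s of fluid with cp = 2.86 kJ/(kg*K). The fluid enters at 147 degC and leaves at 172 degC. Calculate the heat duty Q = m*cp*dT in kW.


Q = m_dot * cp * delta_T
delta_T = 172 - 147 = 25 K
Q = 175 * 2.86 * 25
= 500.5 * 25
= 12512.5 kW

12512.5 kW


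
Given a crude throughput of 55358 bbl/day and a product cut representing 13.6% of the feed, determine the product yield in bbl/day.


Crude throughput = 55358 bbl/day
Fraction yield = 13.6%
yield = throughput * fraction / 100
yield = 55358 * 13.6 / 100 = 7528.688

7528.688 bbl/day


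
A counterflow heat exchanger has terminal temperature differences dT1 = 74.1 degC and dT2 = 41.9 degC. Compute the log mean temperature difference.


LMTD = (dT1 - dT2) / ln(dT1/dT2)
= (74.1 - 41.9) / ln(74.1 / 41.9) = 32.2 / 0.57013 = 56.48

56.48 degC


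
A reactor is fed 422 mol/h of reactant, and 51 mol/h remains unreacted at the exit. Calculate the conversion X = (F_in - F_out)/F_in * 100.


X = (F_in - F_out) / F_in * 100
Moles reacted = 422 - 51 = 371
X = 371 / 422 * 100
= 0.8791 * 100
= 87.91 %

87.91 %


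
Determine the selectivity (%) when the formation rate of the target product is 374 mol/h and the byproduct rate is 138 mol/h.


Selectivity = desired / (desired + undesired) * 100
Total products = 374 + 138 = 512 mol/h
S = 374 / 512 * 100
= 0.7305 * 100
= 73.05 %

73.05 %


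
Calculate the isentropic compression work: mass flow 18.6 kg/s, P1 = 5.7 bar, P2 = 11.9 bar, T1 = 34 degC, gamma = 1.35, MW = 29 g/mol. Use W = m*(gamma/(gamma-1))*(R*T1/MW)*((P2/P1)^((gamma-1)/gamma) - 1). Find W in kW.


Isentropic work: W = m*(gamma/(gamma-1))*(R*T1/MW)*((P2/P1)^((gamma-1)/gamma) - 1)
T1 = 34 + 273.15 = 307.15 K
Pressure ratio = 11.9 / 5.7 = 2.08772
Exponent = (1.35 - 1)/1.35 = 0.259259
(P2/P1)^exp - 1 = 2.08772^0.259259 - 1 = 0.210258
W = 18.6 * 1.35 / 0.35 * 8.314 * 307.15 / 29 * 0.210258 = 1328

1328 kW


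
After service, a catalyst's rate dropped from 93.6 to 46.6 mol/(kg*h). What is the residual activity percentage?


Activity (%) = (rate_used / rate_fresh) * 100
rate_used = 46.6, rate_fresh = 93.6
= (46.6 / 93.6) * 100
= 0.4979 * 100 = 49.79

49.79 %


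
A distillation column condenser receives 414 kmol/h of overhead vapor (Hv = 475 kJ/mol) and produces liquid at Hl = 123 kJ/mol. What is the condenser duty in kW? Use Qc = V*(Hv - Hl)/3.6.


Qc = 414 * (475 - 123) / 3.6 = 414 * 352 / 3.6 = 40480

40480 kW


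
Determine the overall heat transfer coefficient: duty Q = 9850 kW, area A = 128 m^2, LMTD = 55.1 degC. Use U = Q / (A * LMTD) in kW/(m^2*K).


From Q = U*A*LMTD, U = Q / (A * LMTD)
U = 9850 / (128 * 55.1) = 9850 / 7052.8 = 1.397

1.397 kW/(m^2*K)


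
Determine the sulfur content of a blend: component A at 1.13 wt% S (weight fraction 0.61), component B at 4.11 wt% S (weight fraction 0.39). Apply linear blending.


Linear sulfur blending: S_blend = x1*S1 + x2*S2
Contribution 1: 0.61 * 1.13 = 0.6893 wt%
Contribution 2: 0.39 * 4.11 = 1.6029 wt%
S_blend = 0.6893 + 1.6029 = 2.2922

2.2922 wt%


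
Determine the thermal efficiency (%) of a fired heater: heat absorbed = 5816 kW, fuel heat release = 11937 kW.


Furnace efficiency = Q_absorbed / Q_fuel * 100
= 5816 / 11937 * 100 = 48.72

48.72 %


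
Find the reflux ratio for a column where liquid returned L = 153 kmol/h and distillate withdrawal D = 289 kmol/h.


Reflux ratio definition: R = L / D (liquid returned / distillate withdrawn)
L = 153 kmol/h, D = 289 kmol/h
R = 153 / 289 = 0.5294

0.5294


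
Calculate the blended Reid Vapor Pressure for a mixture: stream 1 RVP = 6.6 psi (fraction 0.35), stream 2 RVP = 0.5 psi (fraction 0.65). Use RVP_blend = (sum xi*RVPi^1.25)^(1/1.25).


Chevron index: RVP_blend = (sum xi*RVPi^1.25)^(1/1.25)
RVP^1.25 terms: 0.35 * 6.6^1.25 + 0.65 * 0.5^1.25 = 3.97582
RVP_blend = 3.97582^(1/1.25) = 3.017

3.017 psi


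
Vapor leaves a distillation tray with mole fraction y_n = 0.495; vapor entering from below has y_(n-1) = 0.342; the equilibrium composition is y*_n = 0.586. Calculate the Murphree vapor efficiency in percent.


Murphree vapor efficiency: EMV = (y_n - y_(n-1)) / (y*_n - y_(n-1)) * 100
EMV = (0.495 - 0.342) / (0.586 - 0.342) * 100 = 0.153 / 0.244 * 100 = 62.70

62.70 %


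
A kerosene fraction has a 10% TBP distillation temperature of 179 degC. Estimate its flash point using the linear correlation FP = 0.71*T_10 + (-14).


FP = 0.71 * 179 + (-14) = 113.09

113.09 degC


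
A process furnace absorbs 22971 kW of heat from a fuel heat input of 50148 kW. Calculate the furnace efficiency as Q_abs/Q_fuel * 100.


Furnace efficiency = Q_absorbed / Q_fuel * 100
= 22971 / 50148 * 100 = 45.81

45.81 %


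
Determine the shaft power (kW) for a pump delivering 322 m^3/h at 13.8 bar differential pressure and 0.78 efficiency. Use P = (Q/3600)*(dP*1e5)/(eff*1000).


Q = 322 / 3600 = 0.0894444 m^3/s
P = 0.0894444 * (13.8 * 1e5) / 0.78 / 1000 = 158.2

158.2 kW


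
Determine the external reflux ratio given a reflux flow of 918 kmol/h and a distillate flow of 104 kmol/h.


Reflux ratio definition: R = L / D (liquid returned / distillate withdrawn)
L = 918 kmol/h, D = 104 kmol/h
R = 918 / 104 = 8.827

8.827


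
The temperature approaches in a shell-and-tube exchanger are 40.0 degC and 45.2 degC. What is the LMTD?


LMTD = (dT1 - dT2) / ln(dT1/dT2)
= (40.0 - 45.2) / ln(40.0 / 45.2) = -5.2 / -0.122218 = 42.55

42.55 degC


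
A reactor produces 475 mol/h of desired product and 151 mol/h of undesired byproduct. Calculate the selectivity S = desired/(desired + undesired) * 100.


Selectivity = desired / (desired + undesired) * 100
Total products = 475 + 151 = 626 mol/h
S = 475 / 626 * 100
= 0.7588 * 100
= 75.88 %

75.88 %


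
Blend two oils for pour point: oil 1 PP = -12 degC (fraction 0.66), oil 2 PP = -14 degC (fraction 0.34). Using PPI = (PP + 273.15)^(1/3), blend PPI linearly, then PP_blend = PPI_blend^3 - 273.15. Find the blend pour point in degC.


PPI_1 = (-12 + 273.15)^(1/3) = 6.391901
PPI_2 = (-14 + 273.15)^(1/3) = 6.375541
PPI_blend = 0.66 * 6.391901 + 0.34 * 6.375541 = 6.386339
PP_blend = 6.386339^3 - 273.15 = 260.4689 - 273.15 = -12.68

-12.68 degC


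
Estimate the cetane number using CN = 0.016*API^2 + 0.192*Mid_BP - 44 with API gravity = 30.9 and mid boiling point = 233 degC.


CN = 0.016 * 30.9^2 + 0.192 * 233 - 44
CN = 15.27696 + 44.736 - 44 = 16.01296

16.01296


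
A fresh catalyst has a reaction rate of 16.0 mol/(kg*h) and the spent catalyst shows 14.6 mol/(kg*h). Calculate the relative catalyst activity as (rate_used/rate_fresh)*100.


Activity (%) = (rate_used / rate_fresh) * 100
rate_used = 14.6, rate_fresh = 16.0
= (14.6 / 16.0) * 100
= 0.9125 * 100 = 91.25

91.25 %


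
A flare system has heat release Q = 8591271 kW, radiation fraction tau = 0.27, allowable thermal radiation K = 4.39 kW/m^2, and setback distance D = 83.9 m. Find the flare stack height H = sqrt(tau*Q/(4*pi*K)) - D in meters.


tau*Q/(4*pi*K) = 0.27 * 8591271 / (4 * pi * 4.39) = 42048.1
sqrt(42048.1) = 205.056
H = 205.056 - 83.9 = 121.2

121.2 m


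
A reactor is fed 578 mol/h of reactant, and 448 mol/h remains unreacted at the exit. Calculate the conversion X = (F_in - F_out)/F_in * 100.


X = (F_in - F_out) / F_in * 100
Moles reacted = 578 - 448 = 130
X = 130 / 578 * 100
= 0.2249 * 100
= 22.49 %

22.49 %


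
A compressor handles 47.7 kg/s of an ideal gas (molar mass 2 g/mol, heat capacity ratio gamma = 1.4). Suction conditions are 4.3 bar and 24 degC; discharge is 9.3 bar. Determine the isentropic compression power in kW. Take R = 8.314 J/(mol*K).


Isentropic work: W = m*(gamma/(gamma-1))*(R*T1/MW)*((P2/P1)^((gamma-1)/gamma) - 1)
T1 = 24 + 273.15 = 297.15 K
Pressure ratio = 9.3 / 4.3 = 2.16279
Exponent = (1.4 - 1)/1.4 = 0.285714
(P2/P1)^exp - 1 = 2.16279^0.285714 - 1 = 0.246575
W = 47.7 * 1.4 / 0.4 * 8.314 * 297.15 / 2 * 0.246575 = 50850

50850 kW


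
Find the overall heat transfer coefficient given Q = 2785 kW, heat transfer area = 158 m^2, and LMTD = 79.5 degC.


From Q = U*A*LMTD, U = Q / (A * LMTD)
U = 2785 / (158 * 79.5) = 2785 / 12561 = 0.2217

0.2217 kW/(m^2*K)


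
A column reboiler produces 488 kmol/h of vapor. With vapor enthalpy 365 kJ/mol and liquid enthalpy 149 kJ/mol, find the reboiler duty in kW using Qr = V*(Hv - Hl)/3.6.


Qr = 488 * (365 - 149) / 3.6 = 488 * 216 / 3.6 = 29280

29280 kW


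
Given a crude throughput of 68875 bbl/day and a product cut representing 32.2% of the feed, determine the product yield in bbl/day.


Crude throughput = 68875 bbl/day
Fraction yield = 32.2%
yield = throughput * fraction / 100
yield = 68875 * 32.2 / 100 = 22177.75

22177.75 bbl/day


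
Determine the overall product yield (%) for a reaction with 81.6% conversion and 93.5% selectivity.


Overall yield = conversion (%) * selectivity (%) / 100
Conversion = 81.6%, Selectivity = 93.5%
Y = 81.6 * 93.5 / 100
= 76.296 %

76.296 %


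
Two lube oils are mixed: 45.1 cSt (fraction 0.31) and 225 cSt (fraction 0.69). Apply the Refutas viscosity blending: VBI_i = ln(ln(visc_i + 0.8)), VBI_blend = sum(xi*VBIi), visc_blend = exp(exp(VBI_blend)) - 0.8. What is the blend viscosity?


Refutas method: VBN_i = 14.534*ln(ln(visc_i + 0.8)) + 10.975, blended linearly by mass fraction; since VBN is linear in VBI_i = ln(ln(visc_i + 0.8)) and the fractions sum to 1, blend VBI directly: visc = exp(exp(VBI_blend)) - 0.8
VBI_1 = ln(ln(45.1 + 0.8)) = 1.34194
VBI_2 = ln(ln(225 + 0.8)) = 1.69003
VBI_blend = 0.31 * 1.34194 + 0.69 * 1.69003 = 1.58212
visc_blend = exp(exp(1.58212)) - 0.8 = 128.9

128.9 cSt


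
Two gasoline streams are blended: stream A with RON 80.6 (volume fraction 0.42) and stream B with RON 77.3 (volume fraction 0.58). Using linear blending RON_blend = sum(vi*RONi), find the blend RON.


Linear blending: RON_blend = sum(vi * RONi)
Contribution 1: 0.42 * 80.6 = 33.852
Contribution 2: 0.58 * 77.3 = 44.834
RON_blend = 33.852 + 44.834 = 78.686

78.686


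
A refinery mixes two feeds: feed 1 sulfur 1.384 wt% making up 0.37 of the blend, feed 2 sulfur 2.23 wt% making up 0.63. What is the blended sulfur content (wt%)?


Linear sulfur blending: S_blend = x1*S1 + x2*S2
Contribution 1: 0.37 * 1.384 = 0.51208 wt%
Contribution 2: 0.63 * 2.23 = 1.4049 wt%
S_blend = 0.51208 + 1.4049 = 1.91698

1.91698 wt%


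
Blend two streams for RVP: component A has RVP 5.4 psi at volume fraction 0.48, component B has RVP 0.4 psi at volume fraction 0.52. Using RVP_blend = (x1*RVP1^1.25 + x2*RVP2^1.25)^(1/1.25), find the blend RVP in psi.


Chevron index: RVP_blend = (sum xi*RVPi^1.25)^(1/1.25)
RVP^1.25 terms: 0.48 * 5.4^1.25 + 0.52 * 0.4^1.25 = 4.11666
RVP_blend = 4.11666^(1/1.25) = 3.102

3.102 psi


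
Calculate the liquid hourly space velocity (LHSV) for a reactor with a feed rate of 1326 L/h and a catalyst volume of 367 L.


LHSV = volumetric feed rate / catalyst volume
= 1326 L/h / 367 L
= 3.613 h^-1

3.613 h^-1


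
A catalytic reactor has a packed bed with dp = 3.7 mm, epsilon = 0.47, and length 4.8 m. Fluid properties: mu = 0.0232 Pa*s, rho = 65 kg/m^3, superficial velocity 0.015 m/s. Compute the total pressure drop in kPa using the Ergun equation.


dp = 3.7 mm = 0.0037 m
Viscous term = 150*0.0232*0.015*(1-0.47)^2 / (0.0037^2*0.47^3) = 10316.3
Inertial term = 1.75*65*0.015^2*(1-0.47) / (0.0037*0.47^3) = 35.3114
dP/L = 10316.3 + 35.3114 = 10351.6 Pa/m
dP = 10351.6 * 4.8 / 1000 = 49.69 kPa

49.69 kPa


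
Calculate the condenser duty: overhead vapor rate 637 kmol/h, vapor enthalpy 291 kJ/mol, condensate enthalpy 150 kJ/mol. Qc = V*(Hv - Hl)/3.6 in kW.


Qc = 637 * (291 - 150) / 3.6 = 637 * 141 / 3.6 = 24950

24950 kW


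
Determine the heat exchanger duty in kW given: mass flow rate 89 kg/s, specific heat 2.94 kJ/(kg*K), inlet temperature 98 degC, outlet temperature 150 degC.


Q = m_dot * cp * delta_T
delta_T = 150 - 98 = 52 K
Q = 89 * 2.94 * 52
= 261.66 * 52
= 13606.32 kW

13606.32 kW


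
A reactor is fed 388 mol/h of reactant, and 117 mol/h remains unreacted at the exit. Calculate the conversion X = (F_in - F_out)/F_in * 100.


X = (F_in - F_out) / F_in * 100
Moles reacted = 388 - 117 = 271
X = 271 / 388 * 100
= 0.6985 * 100
= 69.85 %

69.85 %


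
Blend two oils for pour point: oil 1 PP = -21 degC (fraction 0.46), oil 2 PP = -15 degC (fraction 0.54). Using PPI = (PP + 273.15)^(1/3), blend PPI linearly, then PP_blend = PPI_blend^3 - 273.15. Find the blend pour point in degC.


PPI_1 = (-21 + 273.15)^(1/3) = 6.317613
PPI_2 = (-15 + 273.15)^(1/3) = 6.36733
PPI_blend = 0.46 * 6.317613 + 0.54 * 6.36733 = 6.34446
PP_blend = 6.34446^3 - 273.15 = 255.3783 - 273.15 = -17.77

-17.77 degC


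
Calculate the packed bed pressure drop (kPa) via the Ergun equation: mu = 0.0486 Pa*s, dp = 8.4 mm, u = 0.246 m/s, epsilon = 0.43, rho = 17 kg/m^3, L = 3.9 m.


dp = 8.4 mm = 0.0084 m
Viscous term = 150*0.0486*0.246*(1-0.43)^2 / (0.0084^2*0.43^3) = 103860
Inertial term = 1.75*17*0.246^2*(1-0.43) / (0.0084*0.43^3) = 1536.55
dP/L = 103860 + 1536.55 = 105397 Pa/m
dP = 105397 * 3.9 / 1000 = 411.0 kPa

411.0 kPa


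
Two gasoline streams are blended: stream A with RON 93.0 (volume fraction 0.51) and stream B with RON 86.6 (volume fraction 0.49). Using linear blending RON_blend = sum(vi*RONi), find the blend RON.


Linear blending: RON_blend = sum(vi * RONi)
Contribution 1: 0.51 * 93.0 = 47.43
Contribution 2: 0.49 * 86.6 = 42.434
RON_blend = 47.43 + 42.434 = 89.864

89.864


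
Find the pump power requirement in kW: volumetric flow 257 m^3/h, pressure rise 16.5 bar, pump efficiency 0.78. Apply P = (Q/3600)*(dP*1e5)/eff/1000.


Q = 257 / 3600 = 0.0713889 m^3/s
P = 0.0713889 * (16.5 * 1e5) / 0.78 / 1000 = 151.0

151.0 kW


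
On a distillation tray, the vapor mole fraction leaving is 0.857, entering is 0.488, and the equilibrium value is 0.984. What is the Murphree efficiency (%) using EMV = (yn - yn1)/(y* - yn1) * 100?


Murphree vapor efficiency: EMV = (y_n - y_(n-1)) / (y*_n - y_(n-1)) * 100
EMV = (0.857 - 0.488) / (0.984 - 0.488) * 100 = 0.369 / 0.496 * 100 = 74.40

74.40 %


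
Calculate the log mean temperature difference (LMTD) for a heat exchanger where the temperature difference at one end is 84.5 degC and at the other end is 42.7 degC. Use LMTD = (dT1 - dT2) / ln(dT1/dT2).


LMTD = (dT1 - dT2) / ln(dT1/dT2)
= (84.5 - 42.7) / ln(84.5 / 42.7) = 41.8 / 0.682553 = 61.24

61.24 degC


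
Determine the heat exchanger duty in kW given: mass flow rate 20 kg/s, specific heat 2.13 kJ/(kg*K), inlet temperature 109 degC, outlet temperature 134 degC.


Q = m_dot * cp * delta_T
delta_T = 134 - 109 = 25 K
Q = 20 * 2.13 * 25
= 42.6 * 25
= 1065 kW

1065 kW


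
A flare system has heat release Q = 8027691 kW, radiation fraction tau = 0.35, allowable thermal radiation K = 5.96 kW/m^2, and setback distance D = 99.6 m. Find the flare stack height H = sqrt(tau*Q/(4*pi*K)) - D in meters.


tau*Q/(4*pi*K) = 0.35 * 8027691 / (4 * pi * 5.96) = 37514.8
sqrt(37514.8) = 193.687
H = 193.687 - 99.6 = 94.09

94.09 m


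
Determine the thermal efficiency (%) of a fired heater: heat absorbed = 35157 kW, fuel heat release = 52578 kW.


Furnace efficiency = Q_absorbed / Q_fuel * 100
= 35157 / 52578 * 100 = 66.87

66.87 %


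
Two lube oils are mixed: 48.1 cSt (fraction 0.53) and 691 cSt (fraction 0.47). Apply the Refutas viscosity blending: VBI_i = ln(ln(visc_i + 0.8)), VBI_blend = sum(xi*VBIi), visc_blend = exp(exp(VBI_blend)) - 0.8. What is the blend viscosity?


Refutas method: VBN_i = 14.534*ln(ln(visc_i + 0.8)) + 10.975, blended linearly by mass fraction; since VBN is linear in VBI_i = ln(ln(visc_i + 0.8)) and the fractions sum to 1, blend VBI directly: visc = exp(exp(VBI_blend)) - 0.8
VBI_1 = ln(ln(48.1 + 0.8)) = 1.35835
VBI_2 = ln(ln(691 + 0.8)) = 1.87783
VBI_blend = 0.53 * 1.35835 + 0.47 * 1.87783 = 1.60251
visc_blend = exp(exp(1.60251)) - 0.8 = 142.6

142.6 cSt


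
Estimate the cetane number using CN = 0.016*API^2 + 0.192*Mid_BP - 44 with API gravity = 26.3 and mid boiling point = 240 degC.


CN = 0.016 * 26.3^2 + 0.192 * 240 - 44
CN = 11.06704 + 46.08 - 44 = 13.14704

13.14704


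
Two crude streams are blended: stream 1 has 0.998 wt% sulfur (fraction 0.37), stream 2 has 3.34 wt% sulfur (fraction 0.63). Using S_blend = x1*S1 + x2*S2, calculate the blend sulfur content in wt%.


Linear sulfur blending: S_blend = x1*S1 + x2*S2
Contribution 1: 0.37 * 0.998 = 0.36926 wt%
Contribution 2: 0.63 * 3.34 = 2.1042 wt%
S_blend = 0.36926 + 2.1042 = 2.47346

2.47346 wt%


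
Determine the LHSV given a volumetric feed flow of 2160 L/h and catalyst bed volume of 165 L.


LHSV = volumetric feed rate / catalyst volume
= 2160 L/h / 165 L
= 13.09 h^-1

13.09 h^-1


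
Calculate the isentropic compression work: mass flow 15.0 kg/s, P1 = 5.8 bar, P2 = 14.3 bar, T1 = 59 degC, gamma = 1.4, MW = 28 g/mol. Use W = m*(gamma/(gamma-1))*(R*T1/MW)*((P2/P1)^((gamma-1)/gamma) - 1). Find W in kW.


Isentropic work: W = m*(gamma/(gamma-1))*(R*T1/MW)*((P2/P1)^((gamma-1)/gamma) - 1)
T1 = 59 + 273.15 = 332.15 K
Pressure ratio = 14.3 / 5.8 = 2.46552
Exponent = (1.4 - 1)/1.4 = 0.285714
(P2/P1)^exp - 1 = 2.46552^0.285714 - 1 = 0.294118
W = 15.0 * 1.4 / 0.4 * 8.314 * 332.15 / 28 * 0.294118 = 1523

1523 kW


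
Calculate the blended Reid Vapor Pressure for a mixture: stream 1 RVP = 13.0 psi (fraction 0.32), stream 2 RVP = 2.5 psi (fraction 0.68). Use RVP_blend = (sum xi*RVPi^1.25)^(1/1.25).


Chevron index: RVP_blend = (sum xi*RVPi^1.25)^(1/1.25)
RVP^1.25 terms: 0.32 * 13.0^1.25 + 0.68 * 2.5^1.25 = 10.0368
RVP_blend = 10.0368^(1/1.25) = 6.328

6.328 psi


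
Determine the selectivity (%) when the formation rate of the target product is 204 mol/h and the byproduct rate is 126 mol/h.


Selectivity = desired / (desired + undesired) * 100
Total products = 204 + 126 = 330 mol/h
S = 204 / 330 * 100
= 0.6182 * 100
= 61.82 %

61.82 %


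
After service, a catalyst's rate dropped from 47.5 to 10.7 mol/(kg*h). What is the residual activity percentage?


Activity (%) = (rate_used / rate_fresh) * 100
rate_used = 10.7, rate_fresh = 47.5
= (10.7 / 47.5) * 100
= 0.2253 * 100 = 22.53

22.53 %


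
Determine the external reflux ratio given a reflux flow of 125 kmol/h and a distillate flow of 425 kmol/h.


Reflux ratio definition: R = L / D (liquid returned / distillate withdrawn)
L = 125 kmol/h, D = 425 kmol/h
R = 125 / 425 = 0.2941

0.2941


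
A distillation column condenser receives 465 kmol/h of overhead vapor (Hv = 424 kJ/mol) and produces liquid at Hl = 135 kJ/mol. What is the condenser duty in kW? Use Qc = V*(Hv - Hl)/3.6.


Qc = 465 * (424 - 135) / 3.6 = 465 * 289 / 3.6 = 37330

37330 kW


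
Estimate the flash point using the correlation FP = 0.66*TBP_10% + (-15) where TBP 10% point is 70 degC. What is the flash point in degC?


FP = 0.66 * 70 + (-15) = 31.2

31.2 degC


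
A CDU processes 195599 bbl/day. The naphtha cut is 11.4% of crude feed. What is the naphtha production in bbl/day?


Crude throughput = 195599 bbl/day
Fraction yield = 11.4%
yield = throughput * fraction / 100
yield = 195599 * 11.4 / 100 = 22298.286

22298.286 bbl/day


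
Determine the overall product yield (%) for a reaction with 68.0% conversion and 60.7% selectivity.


Overall yield = conversion (%) * selectivity (%) / 100
Conversion = 68.0%, Selectivity = 60.7%
Y = 68.0 * 60.7 / 100
= 41.276 %

41.276 %


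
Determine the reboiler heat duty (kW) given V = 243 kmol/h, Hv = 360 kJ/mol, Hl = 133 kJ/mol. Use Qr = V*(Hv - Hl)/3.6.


Qr = 243 * (360 - 133) / 3.6 = 243 * 227 / 3.6 = 15320

15320 kW


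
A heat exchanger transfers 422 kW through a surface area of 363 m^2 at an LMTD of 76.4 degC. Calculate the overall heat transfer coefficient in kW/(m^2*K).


From Q = U*A*LMTD, U = Q / (A * LMTD)
U = 422 / (363 * 76.4) = 422 / 27733.2 = 0.01522

0.01522 kW/(m^2*K)


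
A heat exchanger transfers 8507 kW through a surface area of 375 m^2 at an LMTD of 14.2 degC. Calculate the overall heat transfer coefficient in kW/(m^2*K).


From Q = U*A*LMTD, U = Q / (A * LMTD)
U = 8507 / (375 * 14.2) = 8507 / 5325 = 1.598

1.598 kW/(m^2*K)


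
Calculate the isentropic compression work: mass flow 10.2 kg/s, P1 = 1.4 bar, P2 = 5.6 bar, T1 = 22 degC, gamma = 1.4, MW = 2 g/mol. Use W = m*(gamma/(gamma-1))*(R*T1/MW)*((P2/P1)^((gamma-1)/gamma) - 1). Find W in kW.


Isentropic work: W = m*(gamma/(gamma-1))*(R*T1/MW)*((P2/P1)^((gamma-1)/gamma) - 1)
T1 = 22 + 273.15 = 295.15 K
Pressure ratio = 5.6 / 1.4 = 4
Exponent = (1.4 - 1)/1.4 = 0.285714
(P2/P1)^exp - 1 = 4^0.285714 - 1 = 0.485994
W = 10.2 * 1.4 / 0.4 * 8.314 * 295.15 / 2 * 0.485994 = 21290

21290 kW


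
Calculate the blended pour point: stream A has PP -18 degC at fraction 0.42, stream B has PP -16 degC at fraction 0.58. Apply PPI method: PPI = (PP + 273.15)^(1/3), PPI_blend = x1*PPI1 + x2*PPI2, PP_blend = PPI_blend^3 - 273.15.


PPI_1 = (-18 + 273.15)^(1/3) = 6.342569
PPI_2 = (-16 + 273.15)^(1/3) = 6.359098
PPI_blend = 0.42 * 6.342569 + 0.58 * 6.359098 = 6.352156
PP_blend = 6.352156^3 - 273.15 = 256.3088 - 273.15 = -16.84

-16.84 degC


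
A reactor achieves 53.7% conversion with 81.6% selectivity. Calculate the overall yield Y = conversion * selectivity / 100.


Overall yield = conversion (%) * selectivity (%) / 100
Conversion = 53.7%, Selectivity = 81.6%
Y = 53.7 * 81.6 / 100
= 43.8192 %

43.8192 %


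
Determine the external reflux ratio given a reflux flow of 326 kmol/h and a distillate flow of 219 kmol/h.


Reflux ratio definition: R = L / D (liquid returned / distillate withdrawn)
L = 326 kmol/h, D = 219 kmol/h
R = 326 / 219 = 1.489

1.489


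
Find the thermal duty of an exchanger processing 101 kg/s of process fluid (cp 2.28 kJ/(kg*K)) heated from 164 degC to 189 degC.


Q = m_dot * cp * delta_T
delta_T = 189 - 164 = 25 K
Q = 101 * 2.28 * 25
= 230.28 * 25
= 5757 kW

5757 kW


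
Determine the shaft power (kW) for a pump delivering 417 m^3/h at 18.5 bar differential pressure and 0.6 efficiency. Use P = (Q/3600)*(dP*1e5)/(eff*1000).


Q = 417 / 3600 = 0.115833 m^3/s
P = 0.115833 * (18.5 * 1e5) / 0.6 / 1000 = 357.2

357.2 kW


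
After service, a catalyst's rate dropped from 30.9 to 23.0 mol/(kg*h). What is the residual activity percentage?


Activity (%) = (rate_used / rate_fresh) * 100
rate_used = 23.0, rate_fresh = 30.9
= (23.0 / 30.9) * 100
= 0.7443 * 100 = 74.43

74.43 %


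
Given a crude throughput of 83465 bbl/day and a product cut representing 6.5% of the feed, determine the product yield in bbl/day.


Crude throughput = 83465 bbl/day
Fraction yield = 6.5%
yield = throughput * fraction / 100
yield = 83465 * 6.5 / 100 = 5425.225

5425.225 bbl/day


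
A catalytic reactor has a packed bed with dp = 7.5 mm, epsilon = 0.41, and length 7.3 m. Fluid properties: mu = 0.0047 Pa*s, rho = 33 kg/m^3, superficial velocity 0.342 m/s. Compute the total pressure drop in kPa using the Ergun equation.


dp = 7.5 mm = 0.0075 m
Viscous term = 150*0.0047*0.342*(1-0.41)^2 / (0.0075^2*0.41^3) = 21649.4
Inertial term = 1.75*33*0.342^2*(1-0.41) / (0.0075*0.41^3) = 7709.8
dP/L = 21649.4 + 7709.8 = 29359.2 Pa/m
dP = 29359.2 * 7.3 / 1000 = 214.3 kPa

214.3 kPa


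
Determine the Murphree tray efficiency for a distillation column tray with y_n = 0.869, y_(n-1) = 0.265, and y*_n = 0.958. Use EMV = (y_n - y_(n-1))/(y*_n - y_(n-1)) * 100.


Murphree vapor efficiency: EMV = (y_n - y_(n-1)) / (y*_n - y_(n-1)) * 100
EMV = (0.869 - 0.265) / (0.958 - 0.265) * 100 = 0.604 / 0.693 * 100 = 87.16

87.16 %


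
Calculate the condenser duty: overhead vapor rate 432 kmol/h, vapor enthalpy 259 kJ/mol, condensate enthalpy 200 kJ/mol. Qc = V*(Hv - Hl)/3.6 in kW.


Qc = 432 * (259 - 200) / 3.6 = 432 * 59 / 3.6 = 7080

7080 kW


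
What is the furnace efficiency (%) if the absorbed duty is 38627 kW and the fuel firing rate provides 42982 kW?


Furnace efficiency = Q_absorbed / Q_fuel * 100
= 38627 / 42982 * 100 = 89.87

89.87 %


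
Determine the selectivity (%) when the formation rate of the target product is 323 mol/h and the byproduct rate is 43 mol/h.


Selectivity = desired / (desired + undesired) * 100
Total products = 323 + 43 = 366 mol/h
S = 323 / 366 * 100
= 0.8825 * 100
= 88.25 %

88.25 %


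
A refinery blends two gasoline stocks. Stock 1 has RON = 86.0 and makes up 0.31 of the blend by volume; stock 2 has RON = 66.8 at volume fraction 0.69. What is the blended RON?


Linear blending: RON_blend = sum(vi * RONi)
Contribution 1: 0.31 * 86.0 = 26.66
Contribution 2: 0.69 * 66.8 = 46.092
RON_blend = 26.66 + 46.092 = 72.752

72.752


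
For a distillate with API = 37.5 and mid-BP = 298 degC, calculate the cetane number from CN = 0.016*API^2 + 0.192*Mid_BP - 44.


CN = 0.016 * 37.5^2 + 0.192 * 298 - 44
CN = 22.5 + 57.216 - 44 = 35.716

35.716


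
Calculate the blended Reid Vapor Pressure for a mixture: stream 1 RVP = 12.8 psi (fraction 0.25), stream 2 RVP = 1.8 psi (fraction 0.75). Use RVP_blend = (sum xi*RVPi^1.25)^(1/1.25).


Chevron index: RVP_blend = (sum xi*RVPi^1.25)^(1/1.25)
RVP^1.25 terms: 0.25 * 12.8^1.25 + 0.75 * 1.8^1.25 = 7.61644
RVP_blend = 7.61644^(1/1.25) = 5.075

5.075 psi


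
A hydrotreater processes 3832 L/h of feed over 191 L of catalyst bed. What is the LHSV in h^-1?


LHSV = volumetric feed rate / catalyst volume
= 3832 L/h / 191 L
= 20.06 h^-1

20.06 h^-1


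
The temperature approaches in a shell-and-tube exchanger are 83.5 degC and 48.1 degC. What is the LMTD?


LMTD = (dT1 - dT2) / ln(dT1/dT2)
= (83.5 - 48.1) / ln(83.5 / 48.1) = 35.4 / 0.551564 = 64.18

64.18 degC


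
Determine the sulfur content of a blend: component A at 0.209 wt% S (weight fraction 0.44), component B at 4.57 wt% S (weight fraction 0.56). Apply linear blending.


Linear sulfur blending: S_blend = x1*S1 + x2*S2
Contribution 1: 0.44 * 0.209 = 0.09196 wt%
Contribution 2: 0.56 * 4.57 = 2.5592 wt%
S_blend = 0.09196 + 2.5592 = 2.65116

2.65116 wt%


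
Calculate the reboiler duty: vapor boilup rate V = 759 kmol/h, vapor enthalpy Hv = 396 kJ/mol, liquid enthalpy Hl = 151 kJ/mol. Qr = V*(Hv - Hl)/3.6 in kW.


Qr = 759 * (396 - 151) / 3.6 = 759 * 245 / 3.6 = 51650

51650 kW


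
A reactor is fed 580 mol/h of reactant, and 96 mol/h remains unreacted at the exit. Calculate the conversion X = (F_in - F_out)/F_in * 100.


X = (F_in - F_out) / F_in * 100
Moles reacted = 580 - 96 = 484
X = 484 / 580 * 100
= 0.8345 * 100
= 83.45 %

83.45 %


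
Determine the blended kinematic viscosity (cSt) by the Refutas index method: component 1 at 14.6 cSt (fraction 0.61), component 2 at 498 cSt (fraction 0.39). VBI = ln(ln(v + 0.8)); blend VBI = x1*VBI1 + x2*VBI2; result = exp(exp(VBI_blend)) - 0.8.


Refutas method: VBN_i = 14.534*ln(ln(visc_i + 0.8)) + 10.975, blended linearly by mass fraction; since VBN is linear in VBI_i = ln(ln(visc_i + 0.8)) and the fractions sum to 1, blend VBI directly: visc = exp(exp(VBI_blend)) - 0.8
VBI_1 = ln(ln(14.6 + 0.8)) = 1.0059
VBI_2 = ln(ln(498 + 0.8)) = 1.82652
VBI_blend = 0.61 * 1.0059 + 0.39 * 1.82652 = 1.32594
visc_blend = exp(exp(1.32594)) - 0.8 = 42.39

42.39 cSt


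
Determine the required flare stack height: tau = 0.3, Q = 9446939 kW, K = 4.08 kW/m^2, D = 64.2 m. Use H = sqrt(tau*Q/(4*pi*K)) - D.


tau*Q/(4*pi*K) = 0.3 * 9446939 / (4 * pi * 4.08) = 55276.7
sqrt(55276.7) = 235.11
H = 235.11 - 64.2 = 170.9

170.9 m


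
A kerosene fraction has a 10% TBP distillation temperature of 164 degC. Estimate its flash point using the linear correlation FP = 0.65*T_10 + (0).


FP = 0.65 * 164 + (0) = 106.6

106.6 degC


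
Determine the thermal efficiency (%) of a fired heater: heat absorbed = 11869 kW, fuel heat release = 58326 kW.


Furnace efficiency = Q_absorbed / Q_fuel * 100
= 11869 / 58326 * 100 = 20.35

20.35 %


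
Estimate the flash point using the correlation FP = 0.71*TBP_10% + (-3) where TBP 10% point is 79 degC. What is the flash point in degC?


FP = 0.71 * 79 + (-3) = 53.09

53.09 degC


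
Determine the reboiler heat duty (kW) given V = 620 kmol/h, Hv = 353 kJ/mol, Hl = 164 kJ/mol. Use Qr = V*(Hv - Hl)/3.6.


Qr = 620 * (353 - 164) / 3.6 = 620 * 189 / 3.6 = 32550

32550 kW


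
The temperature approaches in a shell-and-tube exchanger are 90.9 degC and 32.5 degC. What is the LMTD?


LMTD = (dT1 - dT2) / ln(dT1/dT2)
= (90.9 - 32.5) / ln(90.9 / 32.5) = 58.4 / 1.02852 = 56.78

56.78 degC


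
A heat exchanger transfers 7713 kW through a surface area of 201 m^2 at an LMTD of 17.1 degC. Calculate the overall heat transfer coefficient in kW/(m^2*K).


From Q = U*A*LMTD, U = Q / (A * LMTD)
U = 7713 / (201 * 17.1) = 7713 / 3437.1 = 2.244

2.244 kW/(m^2*K)


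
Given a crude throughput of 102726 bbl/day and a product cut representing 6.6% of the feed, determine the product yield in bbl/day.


Crude throughput = 102726 bbl/day
Fraction yield = 6.6%
yield = throughput * fraction / 100
yield = 102726 * 6.6 / 100 = 6779.916

6779.916 bbl/day


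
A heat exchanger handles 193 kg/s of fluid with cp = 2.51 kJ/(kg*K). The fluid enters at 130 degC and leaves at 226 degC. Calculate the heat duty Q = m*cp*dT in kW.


Q = m_dot * cp * delta_T
delta_T = 226 - 130 = 96 K
Q = 193 * 2.51 * 96
= 484.43 * 96
= 46505.28 kW

46505.28 kW


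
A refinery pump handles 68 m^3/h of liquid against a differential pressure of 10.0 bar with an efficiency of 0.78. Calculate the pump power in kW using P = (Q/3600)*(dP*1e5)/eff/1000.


Q = 68 / 3600 = 0.0188889 m^3/s
P = 0.0188889 * (10.0 * 1e5) / 0.78 / 1000 = 24.22

24.22 kW


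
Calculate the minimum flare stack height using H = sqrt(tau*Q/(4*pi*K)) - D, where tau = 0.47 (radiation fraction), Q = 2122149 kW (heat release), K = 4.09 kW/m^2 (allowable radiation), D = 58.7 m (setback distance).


tau*Q/(4*pi*K) = 0.47 * 2122149 / (4 * pi * 4.09) = 19406.2
sqrt(19406.2) = 139.306
H = 139.306 - 58.7 = 80.61

80.61 m


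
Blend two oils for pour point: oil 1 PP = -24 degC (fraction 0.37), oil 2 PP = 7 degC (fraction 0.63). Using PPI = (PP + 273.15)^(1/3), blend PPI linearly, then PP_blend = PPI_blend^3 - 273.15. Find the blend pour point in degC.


PPI_1 = (-24 + 273.15)^(1/3) = 6.292458
PPI_2 = (7 + 273.15)^(1/3) = 6.543301
PPI_blend = 0.37 * 6.292458 + 0.63 * 6.543301 = 6.450489
PP_blend = 6.450489^3 - 273.15 = 268.3972 - 273.15 = -4.75

-4.75 degC


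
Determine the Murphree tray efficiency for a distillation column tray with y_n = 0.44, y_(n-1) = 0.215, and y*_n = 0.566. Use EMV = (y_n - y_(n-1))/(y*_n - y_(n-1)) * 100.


Murphree vapor efficiency: EMV = (y_n - y_(n-1)) / (y*_n - y_(n-1)) * 100
EMV = (0.44 - 0.215) / (0.566 - 0.215) * 100 = 0.225 / 0.351 * 100 = 64.10

64.10 %


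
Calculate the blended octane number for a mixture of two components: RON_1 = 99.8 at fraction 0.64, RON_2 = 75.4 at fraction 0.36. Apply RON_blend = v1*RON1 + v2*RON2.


Linear blending: RON_blend = sum(vi * RONi)
Contribution 1: 0.64 * 99.8 = 63.872
Contribution 2: 0.36 * 75.4 = 27.144
RON_blend = 63.872 + 27.144 = 91.016

91.016


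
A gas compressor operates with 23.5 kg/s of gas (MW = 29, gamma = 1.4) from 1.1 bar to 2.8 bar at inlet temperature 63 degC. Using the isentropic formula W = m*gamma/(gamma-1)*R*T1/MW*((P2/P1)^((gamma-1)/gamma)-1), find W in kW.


Isentropic work: W = m*(gamma/(gamma-1))*(R*T1/MW)*((P2/P1)^((gamma-1)/gamma) - 1)
T1 = 63 + 273.15 = 336.15 K
Pressure ratio = 2.8 / 1.1 = 2.54545
Exponent = (1.4 - 1)/1.4 = 0.285714
(P2/P1)^exp - 1 = 2.54545^0.285714 - 1 = 0.305968
W = 23.5 * 1.4 / 0.4 * 8.314 * 336.15 / 29 * 0.305968 = 2425

2425 kW


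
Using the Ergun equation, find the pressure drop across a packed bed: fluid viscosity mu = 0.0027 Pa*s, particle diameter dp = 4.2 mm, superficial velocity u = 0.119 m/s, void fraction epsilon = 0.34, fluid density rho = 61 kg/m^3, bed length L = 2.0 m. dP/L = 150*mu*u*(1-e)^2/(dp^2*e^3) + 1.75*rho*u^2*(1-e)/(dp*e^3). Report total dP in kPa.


dp = 4.2 mm = 0.0042 m
Viscous term = 150*0.0027*0.119*(1-0.34)^2 / (0.0042^2*0.34^3) = 30279.9
Inertial term = 1.75*61*0.119^2*(1-0.34) / (0.0042*0.34^3) = 6043.93
dP/L = 30279.9 + 6043.93 = 36323.8 Pa/m
dP = 36323.8 * 2.0 / 1000 = 72.65 kPa

72.65 kPa


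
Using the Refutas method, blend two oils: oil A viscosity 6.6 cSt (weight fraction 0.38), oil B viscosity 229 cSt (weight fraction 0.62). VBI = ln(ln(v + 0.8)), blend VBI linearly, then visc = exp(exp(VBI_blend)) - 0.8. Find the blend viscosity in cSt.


Refutas method: VBN_i = 14.534*ln(ln(visc_i + 0.8)) + 10.975, blended linearly by mass fraction; since VBN is linear in VBI_i = ln(ln(visc_i + 0.8)) and the fractions sum to 1, blend VBI directly: visc = exp(exp(VBI_blend)) - 0.8
VBI_1 = ln(ln(6.6 + 0.8)) = 0.693887
VBI_2 = ln(ln(229 + 0.8)) = 1.69327
VBI_blend = 0.38 * 0.693887 + 0.62 * 1.69327 = 1.3135
visc_blend = exp(exp(1.3135)) - 0.8 = 40.43

40.43 cSt


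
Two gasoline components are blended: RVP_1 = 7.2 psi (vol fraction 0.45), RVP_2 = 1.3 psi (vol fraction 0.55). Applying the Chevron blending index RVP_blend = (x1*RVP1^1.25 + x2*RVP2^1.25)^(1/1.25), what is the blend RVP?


Chevron index: RVP_blend = (sum xi*RVPi^1.25)^(1/1.25)
RVP^1.25 terms: 0.45 * 7.2^1.25 + 0.55 * 1.3^1.25 = 6.07082
RVP_blend = 6.07082^(1/1.25) = 4.233

4.233 psi


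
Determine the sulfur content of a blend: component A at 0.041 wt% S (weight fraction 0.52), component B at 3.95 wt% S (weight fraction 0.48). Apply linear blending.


Linear sulfur blending: S_blend = x1*S1 + x2*S2
Contribution 1: 0.52 * 0.041 = 0.02132 wt%
Contribution 2: 0.48 * 3.95 = 1.896 wt%
S_blend = 0.02132 + 1.896 = 1.91732

1.91732 wt%


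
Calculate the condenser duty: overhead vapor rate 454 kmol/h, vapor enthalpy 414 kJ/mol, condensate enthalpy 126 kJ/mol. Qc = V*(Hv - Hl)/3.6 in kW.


Qc = 454 * (414 - 126) / 3.6 = 454 * 288 / 3.6 = 36320

36320 kW


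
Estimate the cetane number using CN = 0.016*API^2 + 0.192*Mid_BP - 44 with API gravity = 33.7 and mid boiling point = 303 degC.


CN = 0.016 * 33.7^2 + 0.192 * 303 - 44
CN = 18.17104 + 58.176 - 44 = 32.34704

32.34704


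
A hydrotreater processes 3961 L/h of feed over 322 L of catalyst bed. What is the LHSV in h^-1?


LHSV = volumetric feed rate / catalyst volume
= 3961 L/h / 322 L
= 12.30 h^-1

12.30 h^-1


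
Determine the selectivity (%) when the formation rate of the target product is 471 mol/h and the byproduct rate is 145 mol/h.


Selectivity = desired / (desired + undesired) * 100
Total products = 471 + 145 = 616 mol/h
S = 471 / 616 * 100
= 0.7646 * 100
= 76.46 %

76.46 %


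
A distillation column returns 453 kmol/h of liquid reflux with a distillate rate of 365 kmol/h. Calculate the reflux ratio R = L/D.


Reflux ratio definition: R = L / D (liquid returned / distillate withdrawn)
L = 453 kmol/h, D = 365 kmol/h
R = 453 / 365 = 1.241

1.241


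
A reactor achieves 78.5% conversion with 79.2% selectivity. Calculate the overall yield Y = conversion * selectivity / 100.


Overall yield = conversion (%) * selectivity (%) / 100
Conversion = 78.5%, Selectivity = 79.2%
Y = 78.5 * 79.2 / 100
= 62.172 %

62.172 %


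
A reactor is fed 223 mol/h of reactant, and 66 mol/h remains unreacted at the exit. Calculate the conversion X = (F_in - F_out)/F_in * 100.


X = (F_in - F_out) / F_in * 100
Moles reacted = 223 - 66 = 157
X = 157 / 223 * 100
= 0.7040 * 100
= 70.40 %

70.40 %


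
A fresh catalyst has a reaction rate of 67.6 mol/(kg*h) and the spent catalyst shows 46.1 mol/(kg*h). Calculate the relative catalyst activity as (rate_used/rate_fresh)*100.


Activity (%) = (rate_used / rate_fresh) * 100
rate_used = 46.1, rate_fresh = 67.6
= (46.1 / 67.6) * 100
= 0.6820 * 100 = 68.20

68.20 %


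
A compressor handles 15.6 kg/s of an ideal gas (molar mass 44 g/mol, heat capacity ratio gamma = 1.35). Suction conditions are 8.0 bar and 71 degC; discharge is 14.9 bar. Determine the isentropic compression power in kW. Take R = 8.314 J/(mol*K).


Isentropic work: W = m*(gamma/(gamma-1))*(R*T1/MW)*((P2/P1)^((gamma-1)/gamma) - 1)
T1 = 71 + 273.15 = 344.15 K
Pressure ratio = 14.9 / 8.0 = 1.8625
Exponent = (1.35 - 1)/1.35 = 0.259259
(P2/P1)^exp - 1 = 1.8625^0.259259 - 1 = 0.174965
W = 15.6 * 1.35 / 0.35 * 8.314 * 344.15 / 44 * 0.174965 = 684.6

684.6 kW


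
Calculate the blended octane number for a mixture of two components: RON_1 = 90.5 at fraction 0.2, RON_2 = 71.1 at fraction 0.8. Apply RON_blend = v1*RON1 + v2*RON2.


Linear blending: RON_blend = sum(vi * RONi)
Contribution 1: 0.2 * 90.5 = 18.1
Contribution 2: 0.8 * 71.1 = 56.88
RON_blend = 18.1 + 56.88 = 74.98

74.98


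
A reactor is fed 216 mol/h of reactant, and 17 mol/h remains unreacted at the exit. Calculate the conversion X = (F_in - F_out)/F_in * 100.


X = (F_in - F_out) / F_in * 100
Moles reacted = 216 - 17 = 199
X = 199 / 216 * 100
= 0.9213 * 100
= 92.13 %

92.13 %
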